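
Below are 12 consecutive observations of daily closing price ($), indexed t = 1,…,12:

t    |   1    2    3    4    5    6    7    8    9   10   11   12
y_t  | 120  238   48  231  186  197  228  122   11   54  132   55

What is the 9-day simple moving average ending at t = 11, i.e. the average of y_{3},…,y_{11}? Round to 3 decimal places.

134.333

Sum of periods 3–11: 48 + 231 + 186 + 197 + 228 + 122 + 11 + 54 + 132 = 1209
Divide by 9: 1209 / 9 = 134.333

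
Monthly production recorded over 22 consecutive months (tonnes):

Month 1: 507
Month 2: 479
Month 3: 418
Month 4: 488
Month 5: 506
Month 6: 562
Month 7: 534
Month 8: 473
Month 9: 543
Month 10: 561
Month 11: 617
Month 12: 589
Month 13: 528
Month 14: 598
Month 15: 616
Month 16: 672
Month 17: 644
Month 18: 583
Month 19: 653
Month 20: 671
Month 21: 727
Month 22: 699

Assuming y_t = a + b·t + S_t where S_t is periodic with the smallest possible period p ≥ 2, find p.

5

First differences y_{t+1} − y_t: -28, -61, 70, 18, 56, -28, -61, 70, 18, 56, -28, -61, …
The difference pattern repeats every 5 terms and not for any smaller step, so p = 5.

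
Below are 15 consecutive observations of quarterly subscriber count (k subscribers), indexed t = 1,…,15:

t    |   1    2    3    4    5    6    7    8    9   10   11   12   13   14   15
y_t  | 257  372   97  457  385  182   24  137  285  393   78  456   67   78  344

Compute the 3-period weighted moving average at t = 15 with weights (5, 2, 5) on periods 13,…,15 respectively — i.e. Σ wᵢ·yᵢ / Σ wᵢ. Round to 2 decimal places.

184.25

Weighted sum: 5·67 + 2·78 + 5·344 = 335 + 156 + 1720 = 2211
Weight total: 5 + 2 + 5 = 12
WMA = 2211 / 12 = 184.25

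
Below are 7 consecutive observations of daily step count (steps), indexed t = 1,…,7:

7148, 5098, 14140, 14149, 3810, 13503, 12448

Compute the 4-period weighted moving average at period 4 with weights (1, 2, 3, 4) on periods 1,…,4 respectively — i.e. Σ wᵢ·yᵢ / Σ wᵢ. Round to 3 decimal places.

Weighted sum: 1·7148 + 2·5098 + 3·14140 + 4·14149 = 7148 + 10196 + 42420 + 56596 = 116360
Weight total: 1 + 2 + 3 + 4 = 10
WMA = 116360 / 10 = 11636.000

11636.000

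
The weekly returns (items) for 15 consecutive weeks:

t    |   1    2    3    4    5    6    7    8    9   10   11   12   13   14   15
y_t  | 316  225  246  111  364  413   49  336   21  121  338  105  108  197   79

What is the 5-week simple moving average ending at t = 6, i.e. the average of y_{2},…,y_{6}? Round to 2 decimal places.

Sum of periods 2–6: 225 + 246 + 111 + 364 + 413 = 1359
Divide by 5: 1359 / 5 = 271.80

271.80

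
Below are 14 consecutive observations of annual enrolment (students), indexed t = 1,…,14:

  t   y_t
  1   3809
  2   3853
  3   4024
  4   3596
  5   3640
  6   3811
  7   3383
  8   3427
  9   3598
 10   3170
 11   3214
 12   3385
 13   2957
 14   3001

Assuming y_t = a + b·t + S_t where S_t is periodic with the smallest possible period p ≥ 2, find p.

First differences y_{t+1} − y_t: 44, 171, -428, 44, 171, -428, 44, 171, …
The difference pattern repeats every 3 terms and not for any smaller step, so p = 3.

3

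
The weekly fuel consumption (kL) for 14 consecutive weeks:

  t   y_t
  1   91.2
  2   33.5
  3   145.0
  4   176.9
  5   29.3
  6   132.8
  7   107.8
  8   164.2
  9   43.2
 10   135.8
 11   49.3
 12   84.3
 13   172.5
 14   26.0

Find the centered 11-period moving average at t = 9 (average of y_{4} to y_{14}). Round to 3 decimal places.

102.009

Sum of periods 4–14: 176.9 + 29.3 + 132.8 + 107.8 + 164.2 + 43.2 + 135.8 + 49.3 + 84.3 + 172.5 + 26.0 = 1122.1
Divide by 11: 1122.1 / 11 = 102.009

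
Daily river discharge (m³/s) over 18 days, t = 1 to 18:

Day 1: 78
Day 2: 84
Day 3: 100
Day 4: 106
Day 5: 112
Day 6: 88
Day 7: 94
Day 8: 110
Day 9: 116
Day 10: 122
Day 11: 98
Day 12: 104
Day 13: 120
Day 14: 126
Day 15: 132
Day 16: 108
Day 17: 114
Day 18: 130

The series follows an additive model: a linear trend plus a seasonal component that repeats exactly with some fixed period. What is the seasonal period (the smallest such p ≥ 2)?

5

First differences y_{t+1} − y_t: 6, 16, 6, 6, -24, 6, 16, 6, 6, -24, 6, 16, …
The difference pattern repeats every 5 terms and not for any smaller step, so p = 5.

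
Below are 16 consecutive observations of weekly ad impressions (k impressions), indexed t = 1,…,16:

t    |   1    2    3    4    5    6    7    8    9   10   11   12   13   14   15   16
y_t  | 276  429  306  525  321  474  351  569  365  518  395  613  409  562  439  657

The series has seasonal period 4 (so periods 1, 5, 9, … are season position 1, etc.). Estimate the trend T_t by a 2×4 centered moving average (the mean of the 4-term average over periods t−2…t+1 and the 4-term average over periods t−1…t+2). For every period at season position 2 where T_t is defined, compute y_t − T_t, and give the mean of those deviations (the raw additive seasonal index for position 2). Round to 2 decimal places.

50.75

Season position 2 occurs at t = 6, 10, 14 (where T_t is defined).
t=6: T_6 = 423.2500; y_6 − T_6 = 474 − 423.2500 = 50.7500
t=10: T_10 = 467.2500; y_10 − T_10 = 518 − 467.2500 = 50.7500
t=14: T_14 = 511.2500; y_14 − T_14 = 562 − 511.2500 = 50.7500
Mean deviation: (50.7500 + 50.7500 + 50.7500) / 3 = 50.75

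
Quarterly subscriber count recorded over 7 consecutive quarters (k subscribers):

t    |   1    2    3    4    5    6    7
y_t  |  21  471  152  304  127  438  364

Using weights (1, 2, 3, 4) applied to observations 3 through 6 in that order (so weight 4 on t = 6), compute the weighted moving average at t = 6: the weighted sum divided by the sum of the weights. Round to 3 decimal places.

Weighted sum: 1·152 + 2·304 + 3·127 + 4·438 = 152 + 608 + 381 + 1752 = 2893
Weight total: 1 + 2 + 3 + 4 = 10
WMA = 2893 / 10 = 289.300

289.300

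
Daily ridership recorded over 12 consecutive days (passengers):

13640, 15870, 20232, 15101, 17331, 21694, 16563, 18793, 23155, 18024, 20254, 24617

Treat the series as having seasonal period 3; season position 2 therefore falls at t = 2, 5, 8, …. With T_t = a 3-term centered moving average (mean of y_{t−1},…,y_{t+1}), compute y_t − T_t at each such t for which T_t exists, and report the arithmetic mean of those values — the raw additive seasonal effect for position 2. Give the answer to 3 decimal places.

-710.833

Season position 2 occurs at t = 2, 5, 8, 11 (where T_t is defined).
t=2: T_2 = 16580.66667; y_2 − T_2 = 15870 − 16580.66667 = -710.66667
t=5: T_5 = 18042.00000; y_5 − T_5 = 17331 − 18042.00000 = -711.00000
t=8: T_8 = 19503.66667; y_8 − T_8 = 18793 − 19503.66667 = -710.66667
t=11: T_11 = 20965.00000; y_11 − T_11 = 20254 − 20965.00000 = -711.00000
Mean deviation: (-710.66667 + -711.00000 + -710.66667 + -711.00000) / 4 = -710.833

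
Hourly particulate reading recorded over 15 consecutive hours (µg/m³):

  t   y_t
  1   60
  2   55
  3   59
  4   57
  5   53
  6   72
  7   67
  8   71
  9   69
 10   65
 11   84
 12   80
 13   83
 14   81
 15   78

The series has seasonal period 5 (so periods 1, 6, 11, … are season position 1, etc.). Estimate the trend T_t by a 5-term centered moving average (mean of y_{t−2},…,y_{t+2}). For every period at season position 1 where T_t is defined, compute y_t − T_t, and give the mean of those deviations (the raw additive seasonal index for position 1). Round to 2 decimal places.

Season position 1 occurs at t = 6, 11 (where T_t is defined).
t=6: T_6 = 64.0000; y_6 − T_6 = 72 − 64.0000 = 8.0000
t=11: T_11 = 76.2000; y_11 − T_11 = 84 − 76.2000 = 7.8000
Mean deviation: (8.0000 + 7.8000) / 2 = 7.90

7.90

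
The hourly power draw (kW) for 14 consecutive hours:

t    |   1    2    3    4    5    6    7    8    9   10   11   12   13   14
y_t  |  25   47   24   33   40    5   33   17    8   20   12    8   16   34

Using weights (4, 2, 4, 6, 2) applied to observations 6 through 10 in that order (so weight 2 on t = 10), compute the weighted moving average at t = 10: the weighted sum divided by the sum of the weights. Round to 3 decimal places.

13.444

Weighted sum: 4·5 + 2·33 + 4·17 + 6·8 + 2·20 = 20 + 66 + 68 + 48 + 40 = 242
Weight total: 4 + 2 + 4 + 6 + 2 = 18
WMA = 242 / 18 = 13.444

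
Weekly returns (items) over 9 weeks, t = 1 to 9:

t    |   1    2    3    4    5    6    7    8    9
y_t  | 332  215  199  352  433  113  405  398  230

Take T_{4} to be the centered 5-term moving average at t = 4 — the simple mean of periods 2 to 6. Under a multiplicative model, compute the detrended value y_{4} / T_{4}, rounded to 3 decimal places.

1.341

Trend T_4 = (215 + 199 + 352 + 433 + 113) / 5 = 1312/5 = 262.40000
Ratio to trend: 352 / 262.40000 = 1.341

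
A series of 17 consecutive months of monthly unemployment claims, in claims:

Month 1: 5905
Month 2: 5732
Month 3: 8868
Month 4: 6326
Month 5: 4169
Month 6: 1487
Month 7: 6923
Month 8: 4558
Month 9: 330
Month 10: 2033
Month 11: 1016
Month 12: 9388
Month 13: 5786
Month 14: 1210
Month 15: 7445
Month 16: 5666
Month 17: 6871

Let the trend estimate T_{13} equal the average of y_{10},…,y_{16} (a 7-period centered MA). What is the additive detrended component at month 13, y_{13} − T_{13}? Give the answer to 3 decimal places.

Trend T_13 = (2033 + 1016 + 9388 + 5786 + 1210 + 7445 + 5666) / 7 = 32544/7 = 4649.14286
Detrended value: 5786 − 4649.14286 = 1136.857

1136.857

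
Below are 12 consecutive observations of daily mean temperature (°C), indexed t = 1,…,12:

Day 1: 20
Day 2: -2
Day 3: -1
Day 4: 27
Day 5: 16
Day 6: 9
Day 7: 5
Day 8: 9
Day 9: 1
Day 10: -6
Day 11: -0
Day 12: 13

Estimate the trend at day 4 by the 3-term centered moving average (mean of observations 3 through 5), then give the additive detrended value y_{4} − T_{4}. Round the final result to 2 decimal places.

13.00

Trend T_4 = ((-1) + 27 + 16) / 3 = 42/3 = 14.0000
Detrended value: 27 − 14.0000 = 13.00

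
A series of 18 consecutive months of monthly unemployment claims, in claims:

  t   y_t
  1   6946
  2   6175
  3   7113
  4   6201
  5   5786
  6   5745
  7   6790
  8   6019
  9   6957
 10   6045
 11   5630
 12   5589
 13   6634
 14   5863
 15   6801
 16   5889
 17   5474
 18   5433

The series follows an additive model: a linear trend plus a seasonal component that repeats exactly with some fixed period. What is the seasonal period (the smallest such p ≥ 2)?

First differences y_{t+1} − y_t: -771, 938, -912, -415, -41, 1045, -771, 938, -912, -415, -41, 1045, -771, 938, …
The difference pattern repeats every 6 terms and not for any smaller step, so p = 6.

6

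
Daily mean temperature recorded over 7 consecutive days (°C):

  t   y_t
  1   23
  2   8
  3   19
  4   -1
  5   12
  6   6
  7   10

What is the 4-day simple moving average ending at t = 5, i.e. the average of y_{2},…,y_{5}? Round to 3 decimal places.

9.500

Sum of periods 2–5: 8 + 19 + (-1) + 12 = 38
Divide by 4: 38 / 4 = 9.500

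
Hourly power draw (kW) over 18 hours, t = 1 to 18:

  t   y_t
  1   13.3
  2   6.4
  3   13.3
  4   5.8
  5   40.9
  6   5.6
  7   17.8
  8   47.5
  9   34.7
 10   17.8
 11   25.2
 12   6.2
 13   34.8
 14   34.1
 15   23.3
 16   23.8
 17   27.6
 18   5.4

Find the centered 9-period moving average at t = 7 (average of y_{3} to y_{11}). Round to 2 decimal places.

Sum of periods 3–11: 13.3 + 5.8 + 40.9 + 5.6 + 17.8 + 47.5 + 34.7 + 17.8 + 25.2 = 208.6
Divide by 9: 208.6 / 9 = 23.18

23.18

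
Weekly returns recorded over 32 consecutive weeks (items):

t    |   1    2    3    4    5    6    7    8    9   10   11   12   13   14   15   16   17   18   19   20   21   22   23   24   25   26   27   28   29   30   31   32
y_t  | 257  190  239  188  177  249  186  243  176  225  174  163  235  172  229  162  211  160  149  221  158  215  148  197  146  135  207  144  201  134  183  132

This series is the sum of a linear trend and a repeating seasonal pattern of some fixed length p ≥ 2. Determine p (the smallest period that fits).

7

First differences y_{t+1} − y_t: -67, 49, -51, -11, 72, -63, 57, -67, 49, -51, -11, 72, -63, 57, -67, 49, …
The difference pattern repeats every 7 terms and not for any smaller step, so p = 7.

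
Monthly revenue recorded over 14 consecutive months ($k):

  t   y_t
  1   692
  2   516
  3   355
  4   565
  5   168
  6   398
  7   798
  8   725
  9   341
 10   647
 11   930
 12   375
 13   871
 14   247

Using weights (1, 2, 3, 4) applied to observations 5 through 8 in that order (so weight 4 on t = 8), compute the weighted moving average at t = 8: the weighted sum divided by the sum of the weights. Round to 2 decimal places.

625.80

Weighted sum: 1·168 + 2·398 + 3·798 + 4·725 = 168 + 796 + 2394 + 2900 = 6258
Weight total: 1 + 2 + 3 + 4 = 10
WMA = 6258 / 10 = 625.80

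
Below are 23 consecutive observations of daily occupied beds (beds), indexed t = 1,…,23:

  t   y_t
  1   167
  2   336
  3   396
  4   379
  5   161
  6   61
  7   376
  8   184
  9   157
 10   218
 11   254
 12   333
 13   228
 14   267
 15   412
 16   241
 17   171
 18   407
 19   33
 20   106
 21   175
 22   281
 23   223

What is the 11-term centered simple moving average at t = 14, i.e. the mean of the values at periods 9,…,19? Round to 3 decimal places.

247.364

Sum of periods 9–19: 157 + 218 + 254 + 333 + 228 + 267 + 412 + 241 + 171 + 407 + 33 = 2721
Divide by 11: 2721 / 11 = 247.364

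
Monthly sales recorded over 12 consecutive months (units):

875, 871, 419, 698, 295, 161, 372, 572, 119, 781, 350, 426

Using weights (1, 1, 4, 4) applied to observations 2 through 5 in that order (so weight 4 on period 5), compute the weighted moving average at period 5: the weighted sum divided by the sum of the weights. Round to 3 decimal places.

Weighted sum: 1·871 + 1·419 + 4·698 + 4·295 = 871 + 419 + 2792 + 1180 = 5262
Weight total: 1 + 1 + 4 + 4 = 10
WMA = 5262 / 10 = 526.200

526.200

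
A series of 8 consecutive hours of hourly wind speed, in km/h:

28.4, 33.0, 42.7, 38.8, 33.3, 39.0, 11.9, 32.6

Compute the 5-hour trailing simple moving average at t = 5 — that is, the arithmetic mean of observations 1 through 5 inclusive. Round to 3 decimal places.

35.240

Sum of periods 1–5: 28.4 + 33.0 + 42.7 + 38.8 + 33.3 = 176.2
Divide by 5: 176.2 / 5 = 35.240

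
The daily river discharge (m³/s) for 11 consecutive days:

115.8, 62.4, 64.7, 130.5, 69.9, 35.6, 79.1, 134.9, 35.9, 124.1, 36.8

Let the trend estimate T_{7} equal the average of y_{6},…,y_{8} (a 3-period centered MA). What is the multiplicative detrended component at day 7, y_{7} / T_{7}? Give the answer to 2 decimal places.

Trend T_7 = (35.6 + 79.1 + 134.9) / 3 = 249.6/3 = 83.2000
Ratio to trend: 79.1 / 83.2000 = 0.95

0.95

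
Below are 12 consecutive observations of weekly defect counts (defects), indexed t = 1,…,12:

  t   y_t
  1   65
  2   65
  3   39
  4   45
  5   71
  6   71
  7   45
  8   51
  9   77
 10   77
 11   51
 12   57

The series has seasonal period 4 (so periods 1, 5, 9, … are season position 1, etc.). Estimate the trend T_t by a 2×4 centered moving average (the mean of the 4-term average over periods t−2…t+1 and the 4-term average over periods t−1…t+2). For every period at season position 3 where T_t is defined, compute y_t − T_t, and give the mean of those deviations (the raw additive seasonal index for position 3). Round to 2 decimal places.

-15.25

Season position 3 occurs at t = 3, 7 (where T_t is defined).
t=3: T_3 = 54.2500; y_3 − T_3 = 39 − 54.2500 = -15.2500
t=7: T_7 = 60.2500; y_7 − T_7 = 45 − 60.2500 = -15.2500
Mean deviation: (-15.2500 + -15.2500) / 2 = -15.25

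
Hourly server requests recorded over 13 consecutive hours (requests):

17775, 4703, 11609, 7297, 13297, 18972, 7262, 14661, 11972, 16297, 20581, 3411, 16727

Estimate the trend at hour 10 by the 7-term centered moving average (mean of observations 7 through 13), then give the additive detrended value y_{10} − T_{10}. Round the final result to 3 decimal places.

3309.714

Trend T_10 = (7262 + 14661 + 11972 + 16297 + 20581 + 3411 + 16727) / 7 = 90911/7 = 12987.28571
Detrended value: 16297 − 12987.28571 = 3309.714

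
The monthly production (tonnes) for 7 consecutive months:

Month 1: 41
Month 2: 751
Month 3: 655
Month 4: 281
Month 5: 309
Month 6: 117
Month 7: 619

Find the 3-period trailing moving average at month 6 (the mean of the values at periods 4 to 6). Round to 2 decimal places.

Sum of periods 4–6: 281 + 309 + 117 = 707
Divide by 3: 707 / 3 = 235.67

235.67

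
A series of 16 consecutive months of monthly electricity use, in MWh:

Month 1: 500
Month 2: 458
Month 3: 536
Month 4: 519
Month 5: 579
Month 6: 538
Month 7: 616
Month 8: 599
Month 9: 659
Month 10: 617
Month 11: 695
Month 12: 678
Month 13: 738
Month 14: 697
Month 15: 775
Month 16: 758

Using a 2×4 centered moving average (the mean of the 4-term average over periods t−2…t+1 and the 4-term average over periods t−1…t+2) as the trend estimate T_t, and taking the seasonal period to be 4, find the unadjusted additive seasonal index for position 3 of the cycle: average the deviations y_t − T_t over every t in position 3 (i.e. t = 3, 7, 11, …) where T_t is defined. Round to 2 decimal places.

Season position 3 occurs at t = 3, 7, 11 (where T_t is defined).
t=3: T_3 = 513.1250; y_3 − T_3 = 536 − 513.1250 = 22.8750
t=7: T_7 = 593.0000; y_7 − T_7 = 616 − 593.0000 = 23.0000
t=11: T_11 = 672.1250; y_11 − T_11 = 695 − 672.1250 = 22.8750
Mean deviation: (22.8750 + 23.0000 + 22.8750) / 3 = 22.92

22.92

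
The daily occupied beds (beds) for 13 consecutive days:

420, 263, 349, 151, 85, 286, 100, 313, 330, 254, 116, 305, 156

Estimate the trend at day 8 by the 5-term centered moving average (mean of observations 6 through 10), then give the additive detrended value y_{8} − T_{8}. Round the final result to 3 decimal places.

Trend T_8 = (286 + 100 + 313 + 330 + 254) / 5 = 1283/5 = 256.60000
Detrended value: 313 − 256.60000 = 56.400

56.400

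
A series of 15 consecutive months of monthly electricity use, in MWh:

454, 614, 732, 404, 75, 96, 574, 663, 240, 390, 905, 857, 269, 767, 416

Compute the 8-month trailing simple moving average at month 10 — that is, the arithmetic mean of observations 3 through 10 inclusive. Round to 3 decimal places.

396.750

Sum of periods 3–10: 732 + 404 + 75 + 96 + 574 + 663 + 240 + 390 = 3174
Divide by 8: 3174 / 8 = 396.750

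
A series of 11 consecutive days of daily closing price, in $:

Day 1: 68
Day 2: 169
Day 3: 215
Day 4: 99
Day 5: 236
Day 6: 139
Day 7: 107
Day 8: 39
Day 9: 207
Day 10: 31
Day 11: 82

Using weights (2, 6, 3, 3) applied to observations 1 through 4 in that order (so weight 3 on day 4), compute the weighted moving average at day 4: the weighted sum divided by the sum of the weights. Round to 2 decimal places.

Weighted sum: 2·68 + 6·169 + 3·215 + 3·99 = 136 + 1014 + 645 + 297 = 2092
Weight total: 2 + 6 + 3 + 3 = 14
WMA = 2092 / 14 = 149.43

149.43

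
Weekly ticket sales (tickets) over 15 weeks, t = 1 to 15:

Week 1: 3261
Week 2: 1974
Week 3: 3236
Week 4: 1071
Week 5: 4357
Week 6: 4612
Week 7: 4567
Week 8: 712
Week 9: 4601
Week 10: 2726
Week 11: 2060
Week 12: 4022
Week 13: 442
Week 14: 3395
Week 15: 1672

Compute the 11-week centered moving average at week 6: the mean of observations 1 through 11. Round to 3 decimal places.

3016.091

Sum of periods 1–11: 3261 + 1974 + 3236 + 1071 + 4357 + 4612 + 4567 + 712 + 4601 + 2726 + 2060 = 33177
Divide by 11: 33177 / 11 = 3016.091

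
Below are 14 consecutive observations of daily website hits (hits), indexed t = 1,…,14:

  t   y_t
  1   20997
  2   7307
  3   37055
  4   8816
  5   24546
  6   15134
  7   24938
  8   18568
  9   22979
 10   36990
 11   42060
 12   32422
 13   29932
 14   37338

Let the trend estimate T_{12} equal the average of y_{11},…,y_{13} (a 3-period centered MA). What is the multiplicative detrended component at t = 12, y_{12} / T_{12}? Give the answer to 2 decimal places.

0.93

Trend T_12 = (42060 + 32422 + 29932) / 3 = 104414/3 = 34804.6667
Ratio to trend: 32422 / 34804.6667 = 0.93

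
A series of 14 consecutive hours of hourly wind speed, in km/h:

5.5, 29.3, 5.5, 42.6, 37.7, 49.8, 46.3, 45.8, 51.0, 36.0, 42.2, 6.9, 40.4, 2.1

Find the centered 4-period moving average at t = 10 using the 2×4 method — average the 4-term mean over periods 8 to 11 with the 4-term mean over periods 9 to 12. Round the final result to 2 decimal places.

Sum over 8–11: 45.8 + 51.0 + 36.0 + 42.2 = 175.0
Sum over 9–12: 51.0 + 36.0 + 42.2 + 6.9 = 136.1
CMA at t=10 = (175.0 + 136.1) / (2·4) = 311.1 / 8 = 38.89

38.89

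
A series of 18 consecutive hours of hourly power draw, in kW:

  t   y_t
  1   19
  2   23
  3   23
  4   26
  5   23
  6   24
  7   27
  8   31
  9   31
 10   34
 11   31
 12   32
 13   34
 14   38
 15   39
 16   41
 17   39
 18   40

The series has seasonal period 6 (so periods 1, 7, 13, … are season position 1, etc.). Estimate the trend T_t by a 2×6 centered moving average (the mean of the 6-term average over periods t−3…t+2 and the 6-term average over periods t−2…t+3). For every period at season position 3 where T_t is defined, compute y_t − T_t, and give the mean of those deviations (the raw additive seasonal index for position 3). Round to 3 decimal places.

0.917

Season position 3 occurs at t = 9, 15 (where T_t is defined).
t=9: T_9 = 30.33333; y_9 − T_9 = 31 − 30.33333 = 0.66667
t=15: T_15 = 37.83333; y_15 − T_15 = 39 − 37.83333 = 1.16667
Mean deviation: (0.66667 + 1.16667) / 2 = 0.917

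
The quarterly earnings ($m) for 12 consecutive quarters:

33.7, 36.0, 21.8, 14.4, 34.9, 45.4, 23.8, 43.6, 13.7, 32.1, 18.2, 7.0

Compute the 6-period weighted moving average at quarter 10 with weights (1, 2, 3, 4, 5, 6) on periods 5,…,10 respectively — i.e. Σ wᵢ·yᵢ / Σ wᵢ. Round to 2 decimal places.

Weighted sum: 1·34.9 + 2·45.4 + 3·23.8 + 4·43.6 + 5·13.7 + 6·32.1 = 34.9 + 90.8 + 71.4 + 174.4 + 68.5 + 192.6 = 632.6
Weight total: 1 + 2 + 3 + 4 + 5 + 6 = 21
WMA = 632.6 / 21 = 30.12

30.12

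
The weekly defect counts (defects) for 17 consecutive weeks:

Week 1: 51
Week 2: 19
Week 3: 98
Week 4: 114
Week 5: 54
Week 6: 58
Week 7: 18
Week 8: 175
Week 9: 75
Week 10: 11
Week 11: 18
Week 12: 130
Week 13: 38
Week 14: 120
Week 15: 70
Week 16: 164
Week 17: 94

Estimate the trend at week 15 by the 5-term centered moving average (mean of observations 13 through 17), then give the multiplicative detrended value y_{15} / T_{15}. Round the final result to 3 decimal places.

Trend T_15 = (38 + 120 + 70 + 164 + 94) / 5 = 486/5 = 97.20000
Ratio to trend: 70 / 97.20000 = 0.720

0.720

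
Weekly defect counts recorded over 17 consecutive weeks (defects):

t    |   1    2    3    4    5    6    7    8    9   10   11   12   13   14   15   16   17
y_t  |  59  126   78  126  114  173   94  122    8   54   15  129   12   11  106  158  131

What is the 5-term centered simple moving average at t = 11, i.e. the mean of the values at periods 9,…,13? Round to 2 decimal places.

Sum of periods 9–13: 8 + 54 + 15 + 129 + 12 = 218
Divide by 5: 218 / 5 = 43.60

43.60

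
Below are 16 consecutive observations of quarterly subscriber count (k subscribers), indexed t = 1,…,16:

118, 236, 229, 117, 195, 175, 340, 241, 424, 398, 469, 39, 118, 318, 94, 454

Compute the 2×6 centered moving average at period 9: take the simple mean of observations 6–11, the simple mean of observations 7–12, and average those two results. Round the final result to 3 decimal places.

329.833

Sum over 6–11: 175 + 340 + 241 + 424 + 398 + 469 = 2047
Sum over 7–12: 340 + 241 + 424 + 398 + 469 + 39 = 1911
CMA at t=9 = (2047 + 1911) / (2·6) = 3958 / 12 = 329.833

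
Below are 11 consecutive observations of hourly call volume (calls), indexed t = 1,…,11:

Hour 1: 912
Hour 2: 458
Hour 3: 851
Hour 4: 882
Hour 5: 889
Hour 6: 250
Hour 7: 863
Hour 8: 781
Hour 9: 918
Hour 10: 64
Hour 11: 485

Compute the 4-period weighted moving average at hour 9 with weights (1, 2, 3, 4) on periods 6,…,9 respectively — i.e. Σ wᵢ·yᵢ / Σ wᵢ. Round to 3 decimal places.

799.100

Weighted sum: 1·250 + 2·863 + 3·781 + 4·918 = 250 + 1726 + 2343 + 3672 = 7991
Weight total: 1 + 2 + 3 + 4 = 10
WMA = 7991 / 10 = 799.100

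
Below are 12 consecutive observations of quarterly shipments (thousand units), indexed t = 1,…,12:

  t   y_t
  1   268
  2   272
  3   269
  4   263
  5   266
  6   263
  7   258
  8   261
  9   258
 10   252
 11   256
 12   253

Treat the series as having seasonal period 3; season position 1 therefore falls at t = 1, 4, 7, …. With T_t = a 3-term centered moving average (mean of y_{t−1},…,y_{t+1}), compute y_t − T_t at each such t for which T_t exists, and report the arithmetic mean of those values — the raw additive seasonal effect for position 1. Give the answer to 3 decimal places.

Season position 1 occurs at t = 4, 7, 10 (where T_t is defined).
t=4: T_4 = 266.00000; y_4 − T_4 = 263 − 266.00000 = -3.00000
t=7: T_7 = 260.66667; y_7 − T_7 = 258 − 260.66667 = -2.66667
t=10: T_10 = 255.33333; y_10 − T_10 = 252 − 255.33333 = -3.33333
Mean deviation: (-3.00000 + -2.66667 + -3.33333) / 3 = -3.000

-3.000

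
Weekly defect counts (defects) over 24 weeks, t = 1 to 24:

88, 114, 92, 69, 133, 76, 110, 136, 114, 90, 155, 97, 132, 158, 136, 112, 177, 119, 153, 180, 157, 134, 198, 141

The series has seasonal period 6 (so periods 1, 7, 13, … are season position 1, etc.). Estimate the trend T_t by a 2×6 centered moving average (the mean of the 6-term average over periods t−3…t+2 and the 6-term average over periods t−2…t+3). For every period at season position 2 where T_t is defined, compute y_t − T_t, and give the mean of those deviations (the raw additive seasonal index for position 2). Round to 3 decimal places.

Season position 2 occurs at t = 8, 14, 20 (where T_t is defined).
t=8: T_8 = 111.66667; y_8 − T_8 = 136 − 111.66667 = 24.33333
t=14: T_14 = 133.50000; y_14 − T_14 = 158 − 133.50000 = 24.50000
t=20: T_20 = 155.08333; y_20 − T_20 = 180 − 155.08333 = 24.91667
Mean deviation: (24.33333 + 24.50000 + 24.91667) / 3 = 24.583

24.583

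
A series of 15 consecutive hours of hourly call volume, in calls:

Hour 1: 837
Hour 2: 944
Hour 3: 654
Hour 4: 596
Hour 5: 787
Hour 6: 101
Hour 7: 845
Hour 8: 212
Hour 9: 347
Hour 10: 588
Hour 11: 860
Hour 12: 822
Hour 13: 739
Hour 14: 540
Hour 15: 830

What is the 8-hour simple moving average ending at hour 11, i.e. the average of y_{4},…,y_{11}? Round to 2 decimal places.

Sum of periods 4–11: 596 + 787 + 101 + 845 + 212 + 347 + 588 + 860 = 4336
Divide by 8: 4336 / 8 = 542.00

542.00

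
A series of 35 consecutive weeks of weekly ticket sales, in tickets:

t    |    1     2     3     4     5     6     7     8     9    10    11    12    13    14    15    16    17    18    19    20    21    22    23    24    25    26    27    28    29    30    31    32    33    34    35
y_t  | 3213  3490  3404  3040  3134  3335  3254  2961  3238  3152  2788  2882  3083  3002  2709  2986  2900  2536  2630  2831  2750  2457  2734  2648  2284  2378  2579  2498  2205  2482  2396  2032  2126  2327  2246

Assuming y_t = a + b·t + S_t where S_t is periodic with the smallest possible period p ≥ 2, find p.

First differences y_{t+1} − y_t: 277, -86, -364, 94, 201, -81, -293, 277, -86, -364, 94, 201, -81, -293, 277, -86, …
The difference pattern repeats every 7 terms and not for any smaller step, so p = 7.

7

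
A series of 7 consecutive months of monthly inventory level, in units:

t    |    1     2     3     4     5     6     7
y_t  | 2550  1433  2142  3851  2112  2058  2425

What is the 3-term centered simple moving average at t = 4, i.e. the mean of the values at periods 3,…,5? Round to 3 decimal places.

Sum of periods 3–5: 2142 + 3851 + 2112 = 8105
Divide by 3: 8105 / 3 = 2701.667

2701.667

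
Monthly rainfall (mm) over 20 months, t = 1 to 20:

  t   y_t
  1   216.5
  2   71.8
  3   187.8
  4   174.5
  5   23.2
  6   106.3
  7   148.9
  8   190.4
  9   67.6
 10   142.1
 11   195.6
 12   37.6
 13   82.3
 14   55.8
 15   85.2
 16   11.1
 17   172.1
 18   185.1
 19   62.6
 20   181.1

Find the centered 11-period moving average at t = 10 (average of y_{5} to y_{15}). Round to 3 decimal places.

Sum of periods 5–15: 23.2 + 106.3 + 148.9 + 190.4 + 67.6 + 142.1 + 195.6 + 37.6 + 82.3 + 55.8 + 85.2 = 1135.0
Divide by 11: 1135.0 / 11 = 103.182

103.182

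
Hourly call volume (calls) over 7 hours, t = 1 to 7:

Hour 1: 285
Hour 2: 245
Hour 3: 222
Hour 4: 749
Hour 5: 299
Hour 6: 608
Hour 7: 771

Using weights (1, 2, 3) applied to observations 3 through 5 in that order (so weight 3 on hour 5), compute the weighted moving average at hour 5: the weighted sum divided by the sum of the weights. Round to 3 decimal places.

436.167

Weighted sum: 1·222 + 2·749 + 3·299 = 222 + 1498 + 897 = 2617
Weight total: 1 + 2 + 3 = 6
WMA = 2617 / 6 = 436.167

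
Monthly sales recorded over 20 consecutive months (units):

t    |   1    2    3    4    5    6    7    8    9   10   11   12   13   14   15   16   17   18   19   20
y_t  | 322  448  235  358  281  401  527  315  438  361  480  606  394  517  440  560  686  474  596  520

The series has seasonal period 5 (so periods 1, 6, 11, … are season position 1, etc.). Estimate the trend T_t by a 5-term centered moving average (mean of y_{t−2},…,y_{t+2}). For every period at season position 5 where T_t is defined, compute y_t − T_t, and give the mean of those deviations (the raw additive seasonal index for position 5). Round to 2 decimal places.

Season position 5 occurs at t = 5, 10, 15 (where T_t is defined).
t=5: T_5 = 360.4000; y_5 − T_5 = 281 − 360.4000 = -79.4000
t=10: T_10 = 440.0000; y_10 − T_10 = 361 − 440.0000 = -79.0000
t=15: T_15 = 519.4000; y_15 − T_15 = 440 − 519.4000 = -79.4000
Mean deviation: (-79.4000 + -79.0000 + -79.4000) / 3 = -79.27

-79.27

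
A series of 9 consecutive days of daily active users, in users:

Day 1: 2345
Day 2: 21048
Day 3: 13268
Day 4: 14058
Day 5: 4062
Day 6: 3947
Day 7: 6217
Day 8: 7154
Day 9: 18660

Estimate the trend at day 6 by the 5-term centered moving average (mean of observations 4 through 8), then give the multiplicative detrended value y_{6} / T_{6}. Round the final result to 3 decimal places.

0.557

Trend T_6 = (14058 + 4062 + 3947 + 6217 + 7154) / 5 = 35438/5 = 7087.60000
Ratio to trend: 3947 / 7087.60000 = 0.557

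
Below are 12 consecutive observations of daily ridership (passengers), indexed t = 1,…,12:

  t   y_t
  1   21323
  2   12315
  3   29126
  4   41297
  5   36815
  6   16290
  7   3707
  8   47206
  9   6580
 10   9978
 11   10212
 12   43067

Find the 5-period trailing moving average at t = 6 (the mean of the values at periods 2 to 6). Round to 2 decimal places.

27168.60

Sum of periods 2–6: 12315 + 29126 + 41297 + 36815 + 16290 = 135843
Divide by 5: 135843 / 5 = 27168.60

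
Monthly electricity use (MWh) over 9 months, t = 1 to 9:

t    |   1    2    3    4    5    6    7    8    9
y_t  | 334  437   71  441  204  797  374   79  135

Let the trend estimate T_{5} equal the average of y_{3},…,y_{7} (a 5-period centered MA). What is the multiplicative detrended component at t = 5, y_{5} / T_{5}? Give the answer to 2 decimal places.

0.54

Trend T_5 = (71 + 441 + 204 + 797 + 374) / 5 = 1887/5 = 377.4000
Ratio to trend: 204 / 377.4000 = 0.54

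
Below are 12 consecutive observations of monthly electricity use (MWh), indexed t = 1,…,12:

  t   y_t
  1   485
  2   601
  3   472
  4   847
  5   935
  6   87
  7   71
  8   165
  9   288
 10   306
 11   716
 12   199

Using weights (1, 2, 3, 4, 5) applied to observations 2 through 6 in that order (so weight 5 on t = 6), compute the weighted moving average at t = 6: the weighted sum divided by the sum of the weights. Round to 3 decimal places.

Weighted sum: 1·601 + 2·472 + 3·847 + 4·935 + 5·87 = 601 + 944 + 2541 + 3740 + 435 = 8261
Weight total: 1 + 2 + 3 + 4 + 5 = 15
WMA = 8261 / 15 = 550.733

550.733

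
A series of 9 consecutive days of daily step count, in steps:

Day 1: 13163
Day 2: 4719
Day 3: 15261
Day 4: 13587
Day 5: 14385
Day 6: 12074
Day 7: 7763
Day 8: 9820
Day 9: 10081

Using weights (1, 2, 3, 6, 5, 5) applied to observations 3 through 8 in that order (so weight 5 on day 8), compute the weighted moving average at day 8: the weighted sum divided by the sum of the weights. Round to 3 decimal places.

11179.500

Weighted sum: 1·15261 + 2·13587 + 3·14385 + 6·12074 + 5·7763 + 5·9820 = 15261 + 27174 + 43155 + 72444 + 38815 + 49100 = 245949
Weight total: 1 + 2 + 3 + 6 + 5 + 5 = 22
WMA = 245949 / 22 = 11179.500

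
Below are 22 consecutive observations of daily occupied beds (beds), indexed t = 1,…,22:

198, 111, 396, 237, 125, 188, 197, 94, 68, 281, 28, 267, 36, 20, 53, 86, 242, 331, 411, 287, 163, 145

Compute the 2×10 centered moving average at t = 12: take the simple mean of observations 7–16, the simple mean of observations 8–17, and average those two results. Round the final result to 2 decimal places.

115.25

Sum over 7–16: 197 + 94 + 68 + 281 + 28 + 267 + 36 + 20 + 53 + 86 = 1130
Sum over 8–17: 94 + 68 + 281 + 28 + 267 + 36 + 20 + 53 + 86 + 242 = 1175
CMA at t=12 = (1130 + 1175) / (2·10) = 2305 / 20 = 115.25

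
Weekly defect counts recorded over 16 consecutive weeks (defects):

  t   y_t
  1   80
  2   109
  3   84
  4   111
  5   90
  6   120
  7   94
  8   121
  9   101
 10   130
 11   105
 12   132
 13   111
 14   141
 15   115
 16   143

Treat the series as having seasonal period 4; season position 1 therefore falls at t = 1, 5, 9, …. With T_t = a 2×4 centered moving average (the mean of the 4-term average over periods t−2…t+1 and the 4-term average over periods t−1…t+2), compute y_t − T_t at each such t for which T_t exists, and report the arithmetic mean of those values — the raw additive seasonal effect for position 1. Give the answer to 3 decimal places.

Season position 1 occurs at t = 5, 9, 13 (where T_t is defined).
t=5: T_5 = 102.50000; y_5 − T_5 = 90 − 102.50000 = -12.50000
t=9: T_9 = 112.87500; y_9 − T_9 = 101 − 112.87500 = -11.87500
t=13: T_13 = 123.50000; y_13 − T_13 = 111 − 123.50000 = -12.50000
Mean deviation: (-12.50000 + -11.87500 + -12.50000) / 3 = -12.292

-12.292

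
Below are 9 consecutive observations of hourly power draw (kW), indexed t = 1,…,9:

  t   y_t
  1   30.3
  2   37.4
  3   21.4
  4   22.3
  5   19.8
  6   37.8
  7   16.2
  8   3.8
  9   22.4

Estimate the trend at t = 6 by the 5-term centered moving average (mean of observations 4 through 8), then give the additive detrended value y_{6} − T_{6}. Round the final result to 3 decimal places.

Trend T_6 = (22.3 + 19.8 + 37.8 + 16.2 + 3.8) / 5 = 99.9/5 = 19.98000
Detrended value: 37.8 − 19.98000 = 17.820

17.820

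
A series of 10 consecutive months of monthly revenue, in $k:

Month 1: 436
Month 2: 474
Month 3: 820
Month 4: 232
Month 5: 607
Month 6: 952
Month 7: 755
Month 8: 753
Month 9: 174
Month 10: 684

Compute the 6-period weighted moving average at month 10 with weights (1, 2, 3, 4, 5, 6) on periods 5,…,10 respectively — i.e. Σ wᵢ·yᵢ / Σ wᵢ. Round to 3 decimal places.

607.714

Weighted sum: 1·607 + 2·952 + 3·755 + 4·753 + 5·174 + 6·684 = 607 + 1904 + 2265 + 3012 + 870 + 4104 = 12762
Weight total: 1 + 2 + 3 + 4 + 5 + 6 = 21
WMA = 12762 / 21 = 607.714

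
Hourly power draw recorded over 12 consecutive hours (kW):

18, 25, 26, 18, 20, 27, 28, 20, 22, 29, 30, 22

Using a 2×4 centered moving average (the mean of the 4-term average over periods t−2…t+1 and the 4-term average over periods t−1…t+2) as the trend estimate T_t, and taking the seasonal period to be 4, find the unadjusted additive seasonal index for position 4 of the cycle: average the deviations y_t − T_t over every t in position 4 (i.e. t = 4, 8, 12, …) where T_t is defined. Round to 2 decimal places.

Season position 4 occurs at t = 4, 8 (where T_t is defined).
t=4: T_4 = 22.5000; y_4 − T_4 = 18 − 22.5000 = -4.5000
t=8: T_8 = 24.5000; y_8 − T_8 = 20 − 24.5000 = -4.5000
Mean deviation: (-4.5000 + -4.5000) / 2 = -4.50

-4.50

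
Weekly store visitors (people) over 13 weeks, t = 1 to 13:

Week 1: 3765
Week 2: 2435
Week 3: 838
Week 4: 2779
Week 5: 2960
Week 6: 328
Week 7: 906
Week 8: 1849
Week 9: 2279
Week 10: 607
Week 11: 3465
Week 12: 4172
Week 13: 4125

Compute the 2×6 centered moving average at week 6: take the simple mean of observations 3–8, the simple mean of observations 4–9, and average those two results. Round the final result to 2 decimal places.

1730.08

Sum over 3–8: 838 + 2779 + 2960 + 328 + 906 + 1849 = 9660
Sum over 4–9: 2779 + 2960 + 328 + 906 + 1849 + 2279 = 11101
CMA at t=6 = (9660 + 11101) / (2·6) = 20761 / 12 = 1730.08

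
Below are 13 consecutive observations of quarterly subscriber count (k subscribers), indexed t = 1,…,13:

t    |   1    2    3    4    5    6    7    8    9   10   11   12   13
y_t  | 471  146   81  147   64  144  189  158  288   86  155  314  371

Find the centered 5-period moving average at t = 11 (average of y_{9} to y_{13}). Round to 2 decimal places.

Sum of periods 9–13: 288 + 86 + 155 + 314 + 371 = 1214
Divide by 5: 1214 / 5 = 242.80

242.80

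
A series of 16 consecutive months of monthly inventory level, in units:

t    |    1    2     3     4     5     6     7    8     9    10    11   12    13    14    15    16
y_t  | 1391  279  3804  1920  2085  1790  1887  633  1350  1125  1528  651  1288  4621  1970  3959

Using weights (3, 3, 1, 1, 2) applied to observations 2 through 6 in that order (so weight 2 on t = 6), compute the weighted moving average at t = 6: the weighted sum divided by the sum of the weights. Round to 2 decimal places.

1983.40

Weighted sum: 3·279 + 3·3804 + 1·1920 + 1·2085 + 2·1790 = 837 + 11412 + 1920 + 2085 + 3580 = 19834
Weight total: 3 + 3 + 1 + 1 + 2 = 10
WMA = 19834 / 10 = 1983.40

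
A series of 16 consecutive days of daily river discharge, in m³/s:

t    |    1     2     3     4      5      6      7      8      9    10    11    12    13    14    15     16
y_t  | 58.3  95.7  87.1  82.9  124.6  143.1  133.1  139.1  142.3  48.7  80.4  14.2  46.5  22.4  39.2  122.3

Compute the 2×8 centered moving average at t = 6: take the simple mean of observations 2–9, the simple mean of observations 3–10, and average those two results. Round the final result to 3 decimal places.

115.550

Sum over 2–9: 95.7 + 87.1 + 82.9 + 124.6 + 143.1 + 133.1 + 139.1 + 142.3 = 947.9
Sum over 3–10: 87.1 + 82.9 + 124.6 + 143.1 + 133.1 + 139.1 + 142.3 + 48.7 = 900.9
CMA at t=6 = (947.9 + 900.9) / (2·8) = 1848.8 / 16 = 115.550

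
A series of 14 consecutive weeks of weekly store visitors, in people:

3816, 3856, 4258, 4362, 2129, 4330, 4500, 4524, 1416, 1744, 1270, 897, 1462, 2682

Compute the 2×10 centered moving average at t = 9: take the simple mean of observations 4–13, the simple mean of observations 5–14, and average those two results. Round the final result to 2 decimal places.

2579.40

Sum over 4–13: 4362 + 2129 + 4330 + 4500 + 4524 + 1416 + 1744 + 1270 + 897 + 1462 = 26634
Sum over 5–14: 2129 + 4330 + 4500 + 4524 + 1416 + 1744 + 1270 + 897 + 1462 + 2682 = 24954
CMA at t=9 = (26634 + 24954) / (2·10) = 51588 / 20 = 2579.40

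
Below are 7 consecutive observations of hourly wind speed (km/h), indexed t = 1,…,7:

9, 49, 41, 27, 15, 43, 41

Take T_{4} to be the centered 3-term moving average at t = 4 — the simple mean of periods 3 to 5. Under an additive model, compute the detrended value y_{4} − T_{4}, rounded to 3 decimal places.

Trend T_4 = (41 + 27 + 15) / 3 = 83/3 = 27.66667
Detrended value: 27 − 27.66667 = -0.667

-0.667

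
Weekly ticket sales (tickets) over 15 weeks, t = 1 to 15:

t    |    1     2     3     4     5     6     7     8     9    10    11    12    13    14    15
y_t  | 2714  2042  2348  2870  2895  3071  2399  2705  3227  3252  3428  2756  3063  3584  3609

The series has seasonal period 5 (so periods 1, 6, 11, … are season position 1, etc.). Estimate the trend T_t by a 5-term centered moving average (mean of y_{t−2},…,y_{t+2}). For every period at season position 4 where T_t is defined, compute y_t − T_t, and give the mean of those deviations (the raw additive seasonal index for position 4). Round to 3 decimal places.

224.800

Season position 4 occurs at t = 4, 9 (where T_t is defined).
t=4: T_4 = 2645.20000; y_4 − T_4 = 2870 − 2645.20000 = 224.80000
t=9: T_9 = 3002.20000; y_9 − T_9 = 3227 − 3002.20000 = 224.80000
Mean deviation: (224.80000 + 224.80000) / 2 = 224.800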